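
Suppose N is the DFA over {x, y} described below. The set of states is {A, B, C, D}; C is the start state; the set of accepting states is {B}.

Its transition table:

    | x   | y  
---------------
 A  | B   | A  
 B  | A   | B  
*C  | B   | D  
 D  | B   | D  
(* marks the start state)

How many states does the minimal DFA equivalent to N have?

P0 = {B} | {A,C,D}.
No further refinement is possible. Final partition (2 blocks): {B} | {A,C,D}.

2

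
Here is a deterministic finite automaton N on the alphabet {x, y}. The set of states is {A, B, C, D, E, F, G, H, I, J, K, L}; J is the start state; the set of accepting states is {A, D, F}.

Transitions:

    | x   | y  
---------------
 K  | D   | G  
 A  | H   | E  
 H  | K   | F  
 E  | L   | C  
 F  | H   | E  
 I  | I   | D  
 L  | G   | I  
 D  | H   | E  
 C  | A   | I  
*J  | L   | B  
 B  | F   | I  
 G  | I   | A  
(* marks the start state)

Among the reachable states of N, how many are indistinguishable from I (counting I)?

2

Every state is reachable, so we keep all 12.
Initial partition by acceptance: {A,D,F} | {B,C,E,G,H,I,J,K,L}.
Split {B,C,E,G,H,I,J,K,L} by δ(·,x) → {E,G,H,I,J,L} and {B,C,K}.
On input x, block {E,G,H,I,J,L} splits into {E,G,I,J,L} and {H}.
On input y, block {E,G,I,J,L} splits into {E,J} and {G,I} and {L}.
Stable partition: {A,D,F} | {E,J} | {B,C,K} | {H} | {G,I} | {L} — 6 equivalence classes.
The equivalence class containing I is {G,I}, of size 2.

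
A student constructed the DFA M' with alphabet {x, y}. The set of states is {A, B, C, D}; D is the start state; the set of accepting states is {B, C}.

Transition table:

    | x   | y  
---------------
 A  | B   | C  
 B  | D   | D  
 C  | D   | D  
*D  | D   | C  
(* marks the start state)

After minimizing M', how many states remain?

States {A,B} cannot be reached from the start state, so discard them.
Start with accepting vs non-accepting: {C} | {D}.
The partition is now stable with 2 blocks: {C} | {D}.

2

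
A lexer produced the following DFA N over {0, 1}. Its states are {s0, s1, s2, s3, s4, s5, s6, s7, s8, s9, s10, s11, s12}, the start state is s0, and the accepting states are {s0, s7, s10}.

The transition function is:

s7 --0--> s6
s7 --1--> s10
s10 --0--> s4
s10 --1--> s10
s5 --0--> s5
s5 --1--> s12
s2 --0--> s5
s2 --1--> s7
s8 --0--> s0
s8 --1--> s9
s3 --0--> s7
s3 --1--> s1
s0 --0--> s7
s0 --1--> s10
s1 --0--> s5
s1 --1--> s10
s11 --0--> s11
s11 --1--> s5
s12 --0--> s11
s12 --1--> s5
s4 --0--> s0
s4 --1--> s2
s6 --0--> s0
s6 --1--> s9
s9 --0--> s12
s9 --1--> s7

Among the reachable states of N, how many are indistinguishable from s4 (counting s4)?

2

Reachable states from the start: {s0,s2,s4,s5,s6,s7,s9,s10,s11,s12}. Unreachable: {s1,s3,s8} — drop them.
P0 = {s0,s7,s10} | {s2,s4,s5,s6,s9,s11,s12}.
On input 0, block {s0,s7,s10} splits into {s7,s10} and {s0}.
Refine {s2,s4,s5,s6,s9,s11,s12} on symbol 0: members go to different blocks, giving {s2,s5,s9,s11,s12} and {s4,s6}.
On input 1, block {s2,s5,s9,s11,s12} splits into {s5,s11,s12} and {s2,s9}.
The partition is now stable with 5 blocks: {s7,s10} | {s5,s11,s12} | {s0} | {s4,s6} | {s2,s9}.
State s4 belongs to the block {s4,s6}, which has 2 states.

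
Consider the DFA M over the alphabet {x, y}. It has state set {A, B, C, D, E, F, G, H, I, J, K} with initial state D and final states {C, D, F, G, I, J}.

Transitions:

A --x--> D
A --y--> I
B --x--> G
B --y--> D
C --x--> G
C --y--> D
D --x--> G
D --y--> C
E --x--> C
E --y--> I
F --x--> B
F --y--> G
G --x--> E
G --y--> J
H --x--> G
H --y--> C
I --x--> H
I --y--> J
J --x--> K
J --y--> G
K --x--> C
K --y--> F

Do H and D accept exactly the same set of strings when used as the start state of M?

No

First remove the unreachable states {A}; 10 states remain.
Initial partition by acceptance: {C,D,F,G,I,J} | {B,E,H,K}.
On input x, block {C,D,F,G,I,J} splits into {F,G,I,J} and {C,D}.
Split {B,E,H,K} by δ(·,x) → {B,H} and {E,K}.
Refine {F,G,I,J} on symbol x: members go to different blocks, giving {F,I} and {G,J}.
Stable partition: {F,I} | {B,H} | {C,D} | {E,K} | {G,J} — 5 equivalence classes.
H and D end up in different blocks, so they are distinguishable. For instance, the string 'ε' is accepted from only D.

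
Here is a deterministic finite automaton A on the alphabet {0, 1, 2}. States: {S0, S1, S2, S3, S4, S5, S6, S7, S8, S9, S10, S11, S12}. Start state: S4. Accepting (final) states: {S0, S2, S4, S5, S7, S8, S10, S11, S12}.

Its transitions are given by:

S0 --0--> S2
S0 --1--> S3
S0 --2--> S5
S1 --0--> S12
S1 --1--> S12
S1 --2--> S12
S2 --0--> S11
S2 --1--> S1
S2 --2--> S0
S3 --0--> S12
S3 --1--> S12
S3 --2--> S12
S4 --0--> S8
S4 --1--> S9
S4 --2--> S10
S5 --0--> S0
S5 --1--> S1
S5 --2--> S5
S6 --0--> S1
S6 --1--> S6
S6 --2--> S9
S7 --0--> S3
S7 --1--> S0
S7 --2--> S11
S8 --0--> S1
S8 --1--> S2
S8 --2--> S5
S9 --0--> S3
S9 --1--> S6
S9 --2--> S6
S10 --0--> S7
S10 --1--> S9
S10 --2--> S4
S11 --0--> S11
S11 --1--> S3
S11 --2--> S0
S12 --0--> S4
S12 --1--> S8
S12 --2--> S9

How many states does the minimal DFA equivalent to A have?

6

Initial partition by acceptance: {S0,S2,S4,S5,S7,S8,S10,S11,S12} | {S1,S3,S6,S9}.
On input 0, block {S0,S2,S4,S5,S7,S8,S10,S11,S12} splits into {S0,S2,S4,S5,S10,S11,S12} and {S7,S8}.
Split {S0,S2,S4,S5,S10,S11,S12} by δ(·,0) → {S0,S2,S5,S11,S12} and {S4,S10}.
On input 0, block {S0,S2,S5,S11,S12} splits into {S0,S2,S5,S11} and {S12}.
Split {S1,S3,S6,S9} by δ(·,0) → {S1,S3} and {S6,S9}.
Stable partition: {S0,S2,S5,S11} | {S1,S3} | {S7,S8} | {S4,S10} | {S12} | {S6,S9} — 6 equivalence classes.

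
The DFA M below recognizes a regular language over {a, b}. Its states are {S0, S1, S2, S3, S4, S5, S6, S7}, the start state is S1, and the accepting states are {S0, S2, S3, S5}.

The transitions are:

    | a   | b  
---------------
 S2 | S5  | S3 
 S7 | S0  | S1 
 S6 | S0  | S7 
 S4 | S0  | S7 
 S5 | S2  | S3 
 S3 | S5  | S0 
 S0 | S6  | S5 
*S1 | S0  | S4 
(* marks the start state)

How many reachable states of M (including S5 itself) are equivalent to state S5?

2

All states are reachable from the start state.
P0 = {S0,S2,S3,S5} | {S1,S4,S6,S7}.
Refine {S0,S2,S3,S5} on symbol a: members go to different blocks, giving {S2,S3,S5} and {S0}.
On input b, block {S2,S3,S5} splits into {S2,S5} and {S3}.
Stable partition: {S2,S5} | {S1,S4,S6,S7} | {S0} | {S3} — 4 equivalence classes.
The equivalence class containing S5 is {S2,S5}, of size 2.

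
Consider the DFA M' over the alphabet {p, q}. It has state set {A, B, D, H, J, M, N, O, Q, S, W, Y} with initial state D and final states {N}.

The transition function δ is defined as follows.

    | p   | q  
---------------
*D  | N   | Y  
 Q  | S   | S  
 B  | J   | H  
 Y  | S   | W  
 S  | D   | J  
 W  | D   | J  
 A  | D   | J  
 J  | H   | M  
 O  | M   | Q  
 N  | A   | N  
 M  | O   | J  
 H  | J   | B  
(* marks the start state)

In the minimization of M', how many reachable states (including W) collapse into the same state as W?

3

Start with accepting vs non-accepting: {N} | {A,B,D,H,J,M,O,Q,S,W,Y}.
On input p, block {A,B,D,H,J,M,O,Q,S,W,Y} splits into {A,B,H,J,M,O,Q,S,W,Y} and {D}.
Refine {A,B,H,J,M,O,Q,S,W,Y} on symbol p: members go to different blocks, giving {B,H,J,M,O,Q,Y} and {A,S,W}.
On input p, block {B,H,J,M,O,Q,Y} splits into {B,H,J,M,O} and {Q,Y}.
Refine {B,H,J,M,O} on symbol q: members go to different blocks, giving {B,H,J,M} and {O}.
On input p, block {B,H,J,M} splits into {B,H,J} and {M}.
Split {B,H,J} by δ(·,q) → {B,H} and {J}.
Stable partition: {N} | {B,H} | {D} | {A,S,W} | {Q,Y} | {O} | {M} | {J} — 8 equivalence classes.
The equivalence class containing W is {A,S,W}, of size 3.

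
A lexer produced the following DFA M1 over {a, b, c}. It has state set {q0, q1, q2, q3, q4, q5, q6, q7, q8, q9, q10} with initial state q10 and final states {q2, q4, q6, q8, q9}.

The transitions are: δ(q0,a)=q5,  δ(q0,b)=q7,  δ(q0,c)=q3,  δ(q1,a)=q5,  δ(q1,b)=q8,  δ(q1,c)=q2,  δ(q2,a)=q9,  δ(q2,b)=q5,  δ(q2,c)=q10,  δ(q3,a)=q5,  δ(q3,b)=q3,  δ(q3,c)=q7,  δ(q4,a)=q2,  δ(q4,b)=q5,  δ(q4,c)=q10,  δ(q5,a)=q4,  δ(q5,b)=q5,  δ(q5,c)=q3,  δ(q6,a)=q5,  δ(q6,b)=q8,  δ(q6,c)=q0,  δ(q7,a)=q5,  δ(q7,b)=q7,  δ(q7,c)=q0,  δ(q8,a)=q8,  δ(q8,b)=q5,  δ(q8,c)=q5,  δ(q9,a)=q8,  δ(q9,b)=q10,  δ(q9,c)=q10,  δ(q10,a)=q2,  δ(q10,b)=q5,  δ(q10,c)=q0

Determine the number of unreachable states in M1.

BFS from q10 reaches {q0, q2, q3, q4, q5, q7, q8, q9, q10}; the 2 state(s) q1, q6 are never visited.

2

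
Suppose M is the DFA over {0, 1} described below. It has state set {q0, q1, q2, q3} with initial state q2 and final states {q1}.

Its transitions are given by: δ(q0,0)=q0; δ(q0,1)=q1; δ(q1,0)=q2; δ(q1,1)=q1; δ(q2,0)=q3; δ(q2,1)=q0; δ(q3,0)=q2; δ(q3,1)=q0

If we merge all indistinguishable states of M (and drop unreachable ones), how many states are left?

Every state is reachable, so we keep all 4.
Start with accepting vs non-accepting: {q1} | {q0,q2,q3}.
On input 1, block {q0,q2,q3} splits into {q2,q3} and {q0}.
The partition is now stable with 3 blocks: {q1} | {q2,q3} | {q0}.

3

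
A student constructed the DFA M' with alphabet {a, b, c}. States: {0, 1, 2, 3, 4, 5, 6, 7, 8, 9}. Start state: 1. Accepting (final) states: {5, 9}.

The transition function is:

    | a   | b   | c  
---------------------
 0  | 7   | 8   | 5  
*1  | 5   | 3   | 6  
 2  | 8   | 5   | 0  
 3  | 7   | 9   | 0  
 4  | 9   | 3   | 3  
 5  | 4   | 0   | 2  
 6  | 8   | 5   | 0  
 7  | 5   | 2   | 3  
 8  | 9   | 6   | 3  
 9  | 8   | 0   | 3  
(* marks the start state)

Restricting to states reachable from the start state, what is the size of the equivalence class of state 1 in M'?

4

Every state is reachable, so we keep all 10.
Start with accepting vs non-accepting: {5,9} | {0,1,2,3,4,6,7,8}.
On input a, block {0,1,2,3,4,6,7,8} splits into {0,2,3,6} and {1,4,7,8}.
On input b, block {0,2,3,6} splits into {2,3,6} and {0}.
Stable partition: {5,9} | {2,3,6} | {1,4,7,8} | {0} — 4 equivalence classes.
The equivalence class containing 1 is {1,4,7,8}, of size 4.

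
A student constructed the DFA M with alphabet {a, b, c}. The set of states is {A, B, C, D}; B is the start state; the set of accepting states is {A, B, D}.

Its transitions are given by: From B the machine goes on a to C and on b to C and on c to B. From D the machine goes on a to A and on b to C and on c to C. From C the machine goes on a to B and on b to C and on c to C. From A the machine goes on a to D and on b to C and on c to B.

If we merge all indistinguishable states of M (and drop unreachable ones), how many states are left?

2

First remove the unreachable states {A,D}; 2 states remain.
Start with accepting vs non-accepting: {B} | {C}.
Stable partition: {B} | {C} — 2 equivalence classes.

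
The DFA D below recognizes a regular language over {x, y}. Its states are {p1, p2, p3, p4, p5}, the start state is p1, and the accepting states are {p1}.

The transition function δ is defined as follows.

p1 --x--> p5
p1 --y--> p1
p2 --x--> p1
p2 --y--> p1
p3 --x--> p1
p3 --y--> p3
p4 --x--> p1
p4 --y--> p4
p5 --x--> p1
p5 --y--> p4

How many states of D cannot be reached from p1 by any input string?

Starting at p1 and following transitions, the reachable set is {p1, p4, p5}. That leaves p2, p3 unreachable — 2 in total.

2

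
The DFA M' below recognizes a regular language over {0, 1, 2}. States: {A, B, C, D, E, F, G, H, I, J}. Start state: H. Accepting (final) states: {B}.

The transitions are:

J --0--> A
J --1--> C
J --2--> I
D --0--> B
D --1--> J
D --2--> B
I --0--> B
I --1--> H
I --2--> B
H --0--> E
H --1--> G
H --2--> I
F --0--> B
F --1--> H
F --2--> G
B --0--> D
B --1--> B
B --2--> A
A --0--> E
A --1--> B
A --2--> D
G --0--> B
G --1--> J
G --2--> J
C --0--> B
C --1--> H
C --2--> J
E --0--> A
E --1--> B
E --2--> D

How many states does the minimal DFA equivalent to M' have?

5

States {F} cannot be reached from the start state, so discard them.
Initial partition by acceptance: {B} | {A,C,D,E,G,H,I,J}.
Split {A,C,D,E,G,H,I,J} by δ(·,0) → {A,E,H,J} and {C,D,G,I}.
Split {A,E,H,J} by δ(·,1) → {A,E} and {H,J}.
Split {C,D,G,I} by δ(·,2) → {C,G} and {D,I}.
No further refinement is possible. Final partition (5 blocks): {B} | {A,E} | {C,G} | {H,J} | {D,I}.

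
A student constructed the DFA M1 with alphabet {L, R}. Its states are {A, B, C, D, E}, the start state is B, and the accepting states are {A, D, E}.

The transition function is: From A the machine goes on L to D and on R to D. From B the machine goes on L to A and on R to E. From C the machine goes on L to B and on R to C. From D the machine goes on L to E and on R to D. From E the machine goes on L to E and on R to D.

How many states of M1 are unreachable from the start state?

No path from B leads to C; the other 4 states are all reachable.

1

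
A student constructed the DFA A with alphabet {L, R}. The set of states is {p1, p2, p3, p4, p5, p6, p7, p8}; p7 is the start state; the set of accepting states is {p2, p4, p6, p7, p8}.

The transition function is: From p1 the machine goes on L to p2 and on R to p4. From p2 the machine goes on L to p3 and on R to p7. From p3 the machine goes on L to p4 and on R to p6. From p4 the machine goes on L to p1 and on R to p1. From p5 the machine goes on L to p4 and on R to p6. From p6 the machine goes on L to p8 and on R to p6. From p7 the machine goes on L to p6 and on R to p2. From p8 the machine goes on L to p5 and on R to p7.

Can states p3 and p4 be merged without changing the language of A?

No

All states are reachable from the start state.
Initial partition by acceptance: {p2,p4,p6,p7,p8} | {p1,p3,p5}.
On input L, block {p2,p4,p6,p7,p8} splits into {p2,p4,p8} and {p6,p7}.
Refine {p2,p4,p8} on symbol R: members go to different blocks, giving {p2,p8} and {p4}.
On input L, block {p1,p3,p5} splits into {p3,p5} and {p1}.
On input L, block {p6,p7} splits into {p6} and {p7}.
Stable partition: {p2,p8} | {p3,p5} | {p6} | {p4} | {p1} | {p7} — 6 equivalence classes.
p3 and p4 end up in different blocks, so they are distinguishable. For instance, the string 'ε' is accepted from only p4.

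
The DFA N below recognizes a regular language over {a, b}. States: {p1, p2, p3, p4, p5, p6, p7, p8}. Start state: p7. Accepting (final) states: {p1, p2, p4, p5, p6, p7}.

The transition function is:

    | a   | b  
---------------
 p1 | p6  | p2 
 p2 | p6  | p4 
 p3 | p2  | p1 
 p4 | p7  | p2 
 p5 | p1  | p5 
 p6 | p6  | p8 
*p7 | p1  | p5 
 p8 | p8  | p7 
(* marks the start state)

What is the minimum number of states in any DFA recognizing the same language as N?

Reachable states from the start: {p1,p2,p4,p5,p6,p7,p8}. Unreachable: {p3} — drop them.
Initial partition by acceptance: {p1,p2,p4,p5,p6,p7} | {p8}.
Split {p1,p2,p4,p5,p6,p7} by δ(·,b) → {p1,p2,p4,p5,p7} and {p6}.
On input a, block {p1,p2,p4,p5,p7} splits into {p4,p5,p7} and {p1,p2}.
Split {p4,p5,p7} by δ(·,a) → {p5,p7} and {p4}.
Split {p1,p2} by δ(·,b) → {p1} and {p2}.
No further refinement is possible. Final partition (6 blocks): {p5,p7} | {p8} | {p6} | {p1} | {p4} | {p2}.

6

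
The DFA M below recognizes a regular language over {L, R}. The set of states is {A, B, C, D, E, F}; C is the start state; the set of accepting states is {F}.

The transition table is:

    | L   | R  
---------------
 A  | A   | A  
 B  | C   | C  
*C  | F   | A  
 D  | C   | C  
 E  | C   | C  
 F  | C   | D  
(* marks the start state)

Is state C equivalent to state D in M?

No

States {B,E} cannot be reached from the start state, so discard them.
P0 = {F} | {A,C,D}.
Split {A,C,D} by δ(·,L) → {A,D} and {C}.
Split {A,D} by δ(·,L) → {A} and {D}.
The partition is now stable with 4 blocks: {F} | {A} | {C} | {D}.
C and D end up in different blocks, so they are distinguishable. For instance, the string 'L' is accepted from only C.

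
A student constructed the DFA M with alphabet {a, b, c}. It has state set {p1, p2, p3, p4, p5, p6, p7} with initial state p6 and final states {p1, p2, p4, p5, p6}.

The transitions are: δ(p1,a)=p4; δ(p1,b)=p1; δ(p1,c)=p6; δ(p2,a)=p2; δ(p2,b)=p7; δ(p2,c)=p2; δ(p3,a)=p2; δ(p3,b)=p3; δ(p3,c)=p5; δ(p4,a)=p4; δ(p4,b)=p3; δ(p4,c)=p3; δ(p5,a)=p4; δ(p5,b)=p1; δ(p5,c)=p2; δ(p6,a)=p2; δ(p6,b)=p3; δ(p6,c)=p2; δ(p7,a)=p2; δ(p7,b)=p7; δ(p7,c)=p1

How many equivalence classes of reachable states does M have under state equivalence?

4

All states are reachable from the start state.
Start with accepting vs non-accepting: {p1,p2,p4,p5,p6} | {p3,p7}.
On input b, block {p1,p2,p4,p5,p6} splits into {p2,p4,p6} and {p1,p5}.
Refine {p2,p4,p6} on symbol c: members go to different blocks, giving {p2,p6} and {p4}.
The partition is now stable with 4 blocks: {p2,p6} | {p3,p7} | {p1,p5} | {p4}.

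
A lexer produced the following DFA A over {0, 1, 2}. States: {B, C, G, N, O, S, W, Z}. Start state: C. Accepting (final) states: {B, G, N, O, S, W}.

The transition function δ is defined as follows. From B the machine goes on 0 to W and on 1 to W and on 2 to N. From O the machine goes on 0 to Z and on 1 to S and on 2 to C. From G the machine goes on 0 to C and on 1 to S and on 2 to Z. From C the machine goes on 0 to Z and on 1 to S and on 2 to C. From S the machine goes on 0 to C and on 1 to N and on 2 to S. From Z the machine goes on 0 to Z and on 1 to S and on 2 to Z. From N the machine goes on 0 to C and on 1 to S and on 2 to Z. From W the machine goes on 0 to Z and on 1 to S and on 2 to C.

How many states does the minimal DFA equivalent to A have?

3

Reachable states from the start: {C,N,S,Z}. Unreachable: {B,G,O,W} — drop them.
P0 = {N,S} | {C,Z}.
On input 2, block {N,S} splits into {S} and {N}.
The partition is now stable with 3 blocks: {S} | {C,Z} | {N}.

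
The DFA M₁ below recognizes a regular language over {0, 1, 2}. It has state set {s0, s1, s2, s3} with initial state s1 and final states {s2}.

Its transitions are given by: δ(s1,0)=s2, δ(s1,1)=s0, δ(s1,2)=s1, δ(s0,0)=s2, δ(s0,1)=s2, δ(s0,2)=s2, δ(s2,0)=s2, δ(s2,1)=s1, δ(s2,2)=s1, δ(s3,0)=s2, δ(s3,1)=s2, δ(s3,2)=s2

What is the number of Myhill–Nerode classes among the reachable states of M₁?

First remove the unreachable states {s3}; 3 states remain.
Initial partition by acceptance: {s2} | {s0,s1}.
Split {s0,s1} by δ(·,1) → {s0} and {s1}.
No further refinement is possible. Final partition (3 blocks): {s2} | {s0} | {s1}.

3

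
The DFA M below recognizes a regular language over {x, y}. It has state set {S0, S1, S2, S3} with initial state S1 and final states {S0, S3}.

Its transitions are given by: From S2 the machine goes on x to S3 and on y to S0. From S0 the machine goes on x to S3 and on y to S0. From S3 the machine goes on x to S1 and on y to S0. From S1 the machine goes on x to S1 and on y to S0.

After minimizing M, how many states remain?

Reachable states from the start: {S0,S1,S3}. Unreachable: {S2} — drop them.
Initial partition by acceptance: {S0,S3} | {S1}.
Refine {S0,S3} on symbol x: members go to different blocks, giving {S0} and {S3}.
Stable partition: {S0} | {S1} | {S3} — 3 equivalence classes.

3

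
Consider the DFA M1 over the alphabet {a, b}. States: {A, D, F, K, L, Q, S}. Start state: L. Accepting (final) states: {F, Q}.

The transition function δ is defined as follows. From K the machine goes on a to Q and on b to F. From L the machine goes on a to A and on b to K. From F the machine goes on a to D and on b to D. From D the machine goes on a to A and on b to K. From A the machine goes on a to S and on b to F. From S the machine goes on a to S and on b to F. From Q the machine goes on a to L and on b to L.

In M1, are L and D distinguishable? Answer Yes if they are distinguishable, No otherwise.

No

Every state is reachable, so we keep all 7.
Initial partition by acceptance: {F,Q} | {A,D,K,L,S}.
Refine {A,D,K,L,S} on symbol a: members go to different blocks, giving {A,D,L,S} and {K}.
On input b, block {A,D,L,S} splits into {A,S} and {D,L}.
The partition is now stable with 4 blocks: {F,Q} | {A,S} | {K} | {D,L}.
L and D lie in the same block of the stable partition, so they are equivalent — no string distinguishes them.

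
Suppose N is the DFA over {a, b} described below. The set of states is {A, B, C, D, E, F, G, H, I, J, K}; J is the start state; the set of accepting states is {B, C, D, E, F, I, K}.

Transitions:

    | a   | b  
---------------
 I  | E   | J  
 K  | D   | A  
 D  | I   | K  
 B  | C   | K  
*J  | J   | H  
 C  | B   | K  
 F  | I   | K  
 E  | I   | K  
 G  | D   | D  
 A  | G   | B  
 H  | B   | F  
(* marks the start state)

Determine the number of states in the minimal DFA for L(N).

8

All states are reachable from the start state.
Start with accepting vs non-accepting: {B,C,D,E,F,I,K} | {A,G,H,J}.
Refine {B,C,D,E,F,I,K} on symbol b: members go to different blocks, giving {B,C,D,E,F} and {I,K}.
On input a, block {B,C,D,E,F} splits into {D,E,F} and {B,C}.
On input a, block {A,G,H,J} splits into {A,J} and {G} and {H}.
On input a, block {A,J} splits into {A} and {J}.
On input b, block {I,K} splits into {I} and {K}.
Stable partition: {D,E,F} | {A} | {I} | {B,C} | {G} | {H} | {J} | {K} — 8 equivalence classes.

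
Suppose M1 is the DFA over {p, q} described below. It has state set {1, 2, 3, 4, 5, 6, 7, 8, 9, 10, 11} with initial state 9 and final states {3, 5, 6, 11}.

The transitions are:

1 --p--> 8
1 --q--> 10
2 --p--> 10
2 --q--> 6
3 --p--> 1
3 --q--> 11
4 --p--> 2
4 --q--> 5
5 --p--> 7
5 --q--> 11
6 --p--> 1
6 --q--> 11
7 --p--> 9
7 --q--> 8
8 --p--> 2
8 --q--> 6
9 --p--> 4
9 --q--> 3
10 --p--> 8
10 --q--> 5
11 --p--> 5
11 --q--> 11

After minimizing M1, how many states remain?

All states are reachable from the start state.
P0 = {3,5,6,11} | {1,2,4,7,8,9,10}.
Split {3,5,6,11} by δ(·,p) → {3,5,6} and {11}.
On input q, block {1,2,4,7,8,9,10} splits into {2,4,8,9,10} and {1,7}.
Stable partition: {3,5,6} | {2,4,8,9,10} | {11} | {1,7} — 4 equivalence classes.

4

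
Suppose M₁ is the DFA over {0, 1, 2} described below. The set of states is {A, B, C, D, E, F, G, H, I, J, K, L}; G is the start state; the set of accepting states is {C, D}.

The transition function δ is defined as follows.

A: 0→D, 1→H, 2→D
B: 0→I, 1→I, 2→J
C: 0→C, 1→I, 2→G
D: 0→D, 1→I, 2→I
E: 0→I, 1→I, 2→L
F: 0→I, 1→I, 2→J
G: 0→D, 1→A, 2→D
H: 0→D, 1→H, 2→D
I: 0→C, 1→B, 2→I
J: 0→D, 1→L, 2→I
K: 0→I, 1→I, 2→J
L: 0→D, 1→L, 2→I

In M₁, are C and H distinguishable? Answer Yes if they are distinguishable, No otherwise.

States {E,F,K} cannot be reached from the start state, so discard them.
P0 = {C,D} | {A,B,G,H,I,J,L}.
Refine {A,B,G,H,I,J,L} on symbol 0: members go to different blocks, giving {A,G,H,I,J,L} and {B}.
On input 1, block {A,G,H,I,J,L} splits into {A,G,H,J,L} and {I}.
On input 2, block {C,D} splits into {C} and {D}.
Split {A,G,H,J,L} by δ(·,2) → {A,G,H} and {J,L}.
The partition is now stable with 6 blocks: {C} | {A,G,H} | {B} | {I} | {D} | {J,L}.
C and H end up in different blocks, so they are distinguishable. For instance, the string 'ε' is accepted from only C.

Yes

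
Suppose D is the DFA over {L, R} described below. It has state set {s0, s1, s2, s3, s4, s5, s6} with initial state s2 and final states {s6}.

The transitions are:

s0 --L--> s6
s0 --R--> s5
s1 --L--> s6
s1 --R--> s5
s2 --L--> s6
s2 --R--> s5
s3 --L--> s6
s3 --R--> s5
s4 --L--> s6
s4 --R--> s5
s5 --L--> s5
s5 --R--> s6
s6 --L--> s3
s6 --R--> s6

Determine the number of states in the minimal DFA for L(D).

3

First remove the unreachable states {s0,s1,s4}; 4 states remain.
P0 = {s6} | {s2,s3,s5}.
On input L, block {s2,s3,s5} splits into {s2,s3} and {s5}.
No further refinement is possible. Final partition (3 blocks): {s6} | {s2,s3} | {s5}.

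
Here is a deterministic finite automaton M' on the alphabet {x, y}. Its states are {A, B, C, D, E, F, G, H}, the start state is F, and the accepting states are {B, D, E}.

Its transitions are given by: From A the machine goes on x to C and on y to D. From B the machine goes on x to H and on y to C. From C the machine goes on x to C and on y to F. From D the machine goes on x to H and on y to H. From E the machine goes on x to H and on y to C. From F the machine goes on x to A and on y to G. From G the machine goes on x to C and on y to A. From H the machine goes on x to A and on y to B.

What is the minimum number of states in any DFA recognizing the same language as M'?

7

States {E} cannot be reached from the start state, so discard them.
P0 = {B,D} | {A,C,F,G,H}.
On input y, block {A,C,F,G,H} splits into {C,F,G} and {A,H}.
Refine {B,D} on symbol y: members go to different blocks, giving {B} and {D}.
Split {C,F,G} by δ(·,x) → {C,G} and {F}.
Refine {C,G} on symbol y: members go to different blocks, giving {C} and {G}.
Refine {A,H} on symbol x: members go to different blocks, giving {A} and {H}.
No further refinement is possible. Final partition (7 blocks): {B} | {C} | {A} | {D} | {F} | {G} | {H}.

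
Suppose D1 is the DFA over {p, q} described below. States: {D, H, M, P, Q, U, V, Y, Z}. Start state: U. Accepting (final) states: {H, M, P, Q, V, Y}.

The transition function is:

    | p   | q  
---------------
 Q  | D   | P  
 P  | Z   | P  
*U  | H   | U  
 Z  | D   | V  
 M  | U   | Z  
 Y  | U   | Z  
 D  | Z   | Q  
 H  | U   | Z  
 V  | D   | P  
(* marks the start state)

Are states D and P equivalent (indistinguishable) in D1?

No

States {M,Y} cannot be reached from the start state, so discard them.
P0 = {H,P,Q,V} | {D,U,Z}.
On input q, block {H,P,Q,V} splits into {P,Q,V} and {H}.
On input p, block {D,U,Z} splits into {D,Z} and {U}.
The partition is now stable with 4 blocks: {P,Q,V} | {D,Z} | {H} | {U}.
D and P end up in different blocks, so they are distinguishable. For instance, the string 'ε' is accepted from only P.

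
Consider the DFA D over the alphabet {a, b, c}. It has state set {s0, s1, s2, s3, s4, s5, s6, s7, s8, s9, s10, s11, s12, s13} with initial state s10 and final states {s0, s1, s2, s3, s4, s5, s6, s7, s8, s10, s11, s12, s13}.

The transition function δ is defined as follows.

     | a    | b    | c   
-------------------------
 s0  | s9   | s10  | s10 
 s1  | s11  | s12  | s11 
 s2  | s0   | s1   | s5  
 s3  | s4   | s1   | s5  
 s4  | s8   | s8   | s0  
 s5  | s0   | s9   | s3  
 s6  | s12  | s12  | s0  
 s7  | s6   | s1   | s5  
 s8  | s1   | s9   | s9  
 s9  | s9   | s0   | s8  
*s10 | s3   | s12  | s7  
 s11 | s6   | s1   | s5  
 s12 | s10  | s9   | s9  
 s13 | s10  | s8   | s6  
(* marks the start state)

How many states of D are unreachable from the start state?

Starting at s10 and following transitions, the reachable set is {s0, s1, s3, s4, s5, s6, s7, s8, s9, s10, s11, s12}. That leaves s2, s13 unreachable — 2 in total.

2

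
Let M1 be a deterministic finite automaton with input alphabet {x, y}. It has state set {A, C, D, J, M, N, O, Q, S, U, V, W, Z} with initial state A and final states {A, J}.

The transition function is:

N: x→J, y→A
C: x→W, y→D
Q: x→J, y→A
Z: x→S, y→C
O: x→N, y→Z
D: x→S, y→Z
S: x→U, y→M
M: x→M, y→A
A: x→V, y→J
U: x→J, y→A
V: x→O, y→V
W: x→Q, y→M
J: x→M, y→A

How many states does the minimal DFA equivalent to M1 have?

8

Initial partition by acceptance: {A,J} | {C,D,M,N,O,Q,S,U,V,W,Z}.
Split {C,D,M,N,O,Q,S,U,V,W,Z} by δ(·,x) → {C,D,M,O,S,V,W,Z} and {N,Q,U}.
Split {C,D,M,O,S,V,W,Z} by δ(·,x) → {C,D,M,V,Z} and {O,S,W}.
Refine {C,D,M,V,Z} on symbol x: members go to different blocks, giving {C,D,V,Z} and {M}.
On input x, block {A,J} splits into {A} and {J}.
Refine {O,S,W} on symbol y: members go to different blocks, giving {S,W} and {O}.
Split {C,D,V,Z} by δ(·,x) → {C,D,Z} and {V}.
Stable partition: {A} | {C,D,Z} | {N,Q,U} | {S,W} | {M} | {J} | {O} | {V} — 8 equivalence classes.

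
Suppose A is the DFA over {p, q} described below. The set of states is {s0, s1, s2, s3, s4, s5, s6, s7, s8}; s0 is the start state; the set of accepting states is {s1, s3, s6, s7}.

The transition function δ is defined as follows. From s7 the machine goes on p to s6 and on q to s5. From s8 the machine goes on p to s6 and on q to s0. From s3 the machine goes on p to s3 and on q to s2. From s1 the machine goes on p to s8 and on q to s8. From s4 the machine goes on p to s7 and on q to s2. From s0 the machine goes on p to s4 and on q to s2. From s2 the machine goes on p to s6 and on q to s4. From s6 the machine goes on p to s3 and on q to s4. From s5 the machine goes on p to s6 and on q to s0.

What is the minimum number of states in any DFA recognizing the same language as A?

7

Reachable states from the start: {s0,s2,s3,s4,s5,s6,s7}. Unreachable: {s1,s8} — drop them.
Start with accepting vs non-accepting: {s3,s6,s7} | {s0,s2,s4,s5}.
On input p, block {s0,s2,s4,s5} splits into {s2,s4,s5} and {s0}.
On input q, block {s2,s4,s5} splits into {s2,s4} and {s5}.
Refine {s3,s6,s7} on symbol q: members go to different blocks, giving {s3,s6} and {s7}.
Refine {s2,s4} on symbol p: members go to different blocks, giving {s2} and {s4}.
Split {s3,s6} by δ(·,q) → {s3} and {s6}.
Stable partition: {s3} | {s2} | {s0} | {s5} | {s7} | {s4} | {s6} — 7 equivalence classes.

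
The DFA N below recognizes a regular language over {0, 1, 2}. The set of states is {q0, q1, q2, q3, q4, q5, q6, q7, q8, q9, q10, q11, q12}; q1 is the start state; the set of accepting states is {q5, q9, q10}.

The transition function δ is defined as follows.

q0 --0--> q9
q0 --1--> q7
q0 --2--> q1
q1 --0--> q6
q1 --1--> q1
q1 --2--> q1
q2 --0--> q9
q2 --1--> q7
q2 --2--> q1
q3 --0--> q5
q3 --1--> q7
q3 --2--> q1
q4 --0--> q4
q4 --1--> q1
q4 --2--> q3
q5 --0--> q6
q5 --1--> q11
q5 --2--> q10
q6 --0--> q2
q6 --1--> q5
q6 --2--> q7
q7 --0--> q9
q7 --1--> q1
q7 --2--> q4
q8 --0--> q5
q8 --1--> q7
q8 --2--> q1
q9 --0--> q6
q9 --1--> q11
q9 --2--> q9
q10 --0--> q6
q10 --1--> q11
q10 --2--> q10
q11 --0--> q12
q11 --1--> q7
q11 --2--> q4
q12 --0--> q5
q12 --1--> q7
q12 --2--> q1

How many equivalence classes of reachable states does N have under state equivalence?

7

Reachable states from the start: {q1,q2,q3,q4,q5,q6,q7,q9,q10,q11,q12}. Unreachable: {q0,q8} — drop them.
P0 = {q5,q9,q10} | {q1,q2,q3,q4,q6,q7,q11,q12}.
On input 0, block {q1,q2,q3,q4,q6,q7,q11,q12} splits into {q1,q4,q6,q11} and {q2,q3,q7,q12}.
Split {q1,q4,q6,q11} by δ(·,0) → {q1,q4} and {q6,q11}.
Refine {q1,q4} on symbol 0: members go to different blocks, giving {q1} and {q4}.
Refine {q2,q3,q7,q12} on symbol 1: members go to different blocks, giving {q2,q3,q12} and {q7}.
Refine {q6,q11} on symbol 1: members go to different blocks, giving {q6} and {q11}.
Stable partition: {q5,q9,q10} | {q1} | {q2,q3,q12} | {q6} | {q4} | {q7} | {q11} — 7 equivalence classes.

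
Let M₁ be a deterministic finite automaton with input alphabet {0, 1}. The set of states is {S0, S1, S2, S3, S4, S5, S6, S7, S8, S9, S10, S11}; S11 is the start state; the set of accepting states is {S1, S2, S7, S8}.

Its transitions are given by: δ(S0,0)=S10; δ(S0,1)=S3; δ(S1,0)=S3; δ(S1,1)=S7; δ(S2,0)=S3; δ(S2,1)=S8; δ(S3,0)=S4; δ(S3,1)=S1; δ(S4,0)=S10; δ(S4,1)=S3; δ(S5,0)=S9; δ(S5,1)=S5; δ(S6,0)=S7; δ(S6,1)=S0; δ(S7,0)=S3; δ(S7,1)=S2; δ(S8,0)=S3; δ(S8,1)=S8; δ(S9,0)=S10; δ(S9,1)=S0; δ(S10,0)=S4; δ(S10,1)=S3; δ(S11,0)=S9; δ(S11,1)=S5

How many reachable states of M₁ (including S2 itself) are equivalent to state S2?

Reachable states from the start: {S0,S1,S2,S3,S4,S5,S7,S8,S9,S10,S11}. Unreachable: {S6} — drop them.
Start with accepting vs non-accepting: {S1,S2,S7,S8} | {S0,S3,S4,S5,S9,S10,S11}.
Refine {S0,S3,S4,S5,S9,S10,S11} on symbol 1: members go to different blocks, giving {S0,S4,S5,S9,S10,S11} and {S3}.
Split {S0,S4,S5,S9,S10,S11} by δ(·,1) → {S0,S4,S10} and {S5,S9,S11}.
On input 0, block {S5,S9,S11} splits into {S5,S11} and {S9}.
The partition is now stable with 5 blocks: {S1,S2,S7,S8} | {S0,S4,S10} | {S3} | {S5,S11} | {S9}.
The equivalence class containing S2 is {S1,S2,S7,S8}, of size 4.

4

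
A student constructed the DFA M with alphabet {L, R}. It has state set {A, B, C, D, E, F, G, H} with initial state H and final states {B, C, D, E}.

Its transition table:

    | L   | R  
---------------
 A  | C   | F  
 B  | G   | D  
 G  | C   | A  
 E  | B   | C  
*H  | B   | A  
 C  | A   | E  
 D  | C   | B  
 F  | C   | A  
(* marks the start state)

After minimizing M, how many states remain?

3

Every state is reachable, so we keep all 8.
Start with accepting vs non-accepting: {B,C,D,E} | {A,F,G,H}.
On input L, block {B,C,D,E} splits into {B,C} and {D,E}.
The partition is now stable with 3 blocks: {B,C} | {A,F,G,H} | {D,E}.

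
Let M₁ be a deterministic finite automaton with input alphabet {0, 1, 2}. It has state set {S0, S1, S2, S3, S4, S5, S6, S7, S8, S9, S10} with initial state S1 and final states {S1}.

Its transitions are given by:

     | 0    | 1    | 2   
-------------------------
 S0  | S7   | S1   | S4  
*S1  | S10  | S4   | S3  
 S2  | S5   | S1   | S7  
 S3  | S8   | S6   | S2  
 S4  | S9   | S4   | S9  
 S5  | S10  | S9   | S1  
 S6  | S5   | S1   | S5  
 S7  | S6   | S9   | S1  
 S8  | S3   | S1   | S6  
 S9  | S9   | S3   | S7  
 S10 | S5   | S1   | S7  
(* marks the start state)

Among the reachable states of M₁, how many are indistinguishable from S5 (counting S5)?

2

Reachable states from the start: {S1,S2,S3,S4,S5,S6,S7,S8,S9,S10}. Unreachable: {S0} — drop them.
Initial partition by acceptance: {S1} | {S2,S3,S4,S5,S6,S7,S8,S9,S10}.
Split {S2,S3,S4,S5,S6,S7,S8,S9,S10} by δ(·,1) → {S3,S4,S5,S7,S9} and {S2,S6,S8,S10}.
Split {S3,S4,S5,S7,S9} by δ(·,0) → {S3,S5,S7} and {S4,S9}.
Split {S3,S5,S7} by δ(·,1) → {S5,S7} and {S3}.
Split {S2,S6,S8,S10} by δ(·,0) → {S2,S6,S10} and {S8}.
On input 1, block {S4,S9} splits into {S4} and {S9}.
The partition is now stable with 7 blocks: {S1} | {S5,S7} | {S2,S6,S10} | {S4} | {S3} | {S8} | {S9}.
State S5 belongs to the block {S5,S7}, which has 2 states.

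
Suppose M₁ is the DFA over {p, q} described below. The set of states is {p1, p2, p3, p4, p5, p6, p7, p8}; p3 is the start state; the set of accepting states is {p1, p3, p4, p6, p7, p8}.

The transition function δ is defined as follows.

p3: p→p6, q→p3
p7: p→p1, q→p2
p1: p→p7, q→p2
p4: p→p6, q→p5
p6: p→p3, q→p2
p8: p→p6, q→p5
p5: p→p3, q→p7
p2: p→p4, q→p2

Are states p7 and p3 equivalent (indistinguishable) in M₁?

No

Reachable states from the start: {p1,p2,p3,p4,p5,p6,p7}. Unreachable: {p8} — drop them.
Initial partition by acceptance: {p1,p3,p4,p6,p7} | {p2,p5}.
On input q, block {p1,p3,p4,p6,p7} splits into {p1,p4,p6,p7} and {p3}.
Split {p1,p4,p6,p7} by δ(·,p) → {p1,p4,p7} and {p6}.
Split {p1,p4,p7} by δ(·,p) → {p1,p7} and {p4}.
Refine {p2,p5} on symbol p: members go to different blocks, giving {p2} and {p5}.
No further refinement is possible. Final partition (6 blocks): {p1,p7} | {p2} | {p3} | {p6} | {p4} | {p5}.
p7 and p3 end up in different blocks, so they are distinguishable. For instance, the string 'q' is accepted from only p3.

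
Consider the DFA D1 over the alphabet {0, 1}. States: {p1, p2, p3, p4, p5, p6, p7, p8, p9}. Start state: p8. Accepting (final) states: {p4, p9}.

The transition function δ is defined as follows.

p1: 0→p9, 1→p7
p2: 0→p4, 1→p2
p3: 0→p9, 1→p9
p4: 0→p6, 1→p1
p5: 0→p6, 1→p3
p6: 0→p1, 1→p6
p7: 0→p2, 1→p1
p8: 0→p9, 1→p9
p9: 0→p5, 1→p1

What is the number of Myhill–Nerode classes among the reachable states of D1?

8

P0 = {p4,p9} | {p1,p2,p3,p5,p6,p7,p8}.
Refine {p1,p2,p3,p5,p6,p7,p8} on symbol 0: members go to different blocks, giving {p1,p2,p3,p8} and {p5,p6,p7}.
On input 1, block {p1,p2,p3,p8} splits into {p3,p8} and {p1} and {p2}.
Refine {p5,p6,p7} on symbol 0: members go to different blocks, giving {p5} and {p6} and {p7}.
Split {p4,p9} by δ(·,0) → {p4} and {p9}.
The partition is now stable with 8 blocks: {p4} | {p3,p8} | {p5} | {p1} | {p2} | {p6} | {p7} | {p9}.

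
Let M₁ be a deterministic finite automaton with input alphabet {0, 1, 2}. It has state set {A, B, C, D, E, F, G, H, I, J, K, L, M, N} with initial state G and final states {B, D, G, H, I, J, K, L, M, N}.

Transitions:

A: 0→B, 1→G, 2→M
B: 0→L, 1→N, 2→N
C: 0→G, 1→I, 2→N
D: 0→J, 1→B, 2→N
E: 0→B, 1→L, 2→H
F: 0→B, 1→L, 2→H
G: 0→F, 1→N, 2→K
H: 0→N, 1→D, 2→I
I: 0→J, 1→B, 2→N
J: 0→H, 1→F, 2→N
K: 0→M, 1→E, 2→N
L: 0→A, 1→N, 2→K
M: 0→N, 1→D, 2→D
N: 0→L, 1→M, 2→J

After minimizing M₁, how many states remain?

First remove the unreachable states {C}; 13 states remain.
P0 = {B,D,G,H,I,J,K,L,M,N} | {A,E,F}.
On input 0, block {B,D,G,H,I,J,K,L,M,N} splits into {B,D,H,I,J,K,M,N} and {G,L}.
Refine {B,D,H,I,J,K,M,N} on symbol 0: members go to different blocks, giving {D,H,I,J,K,M} and {B,N}.
On input 0, block {D,H,I,J,K,M} splits into {D,I,J,K} and {H,M}.
On input 0, block {D,I,J,K} splits into {D,I} and {J,K}.
Split {B,N} by δ(·,1) → {B} and {N}.
The partition is now stable with 7 blocks: {D,I} | {A,E,F} | {G,L} | {B} | {H,M} | {J,K} | {N}.

7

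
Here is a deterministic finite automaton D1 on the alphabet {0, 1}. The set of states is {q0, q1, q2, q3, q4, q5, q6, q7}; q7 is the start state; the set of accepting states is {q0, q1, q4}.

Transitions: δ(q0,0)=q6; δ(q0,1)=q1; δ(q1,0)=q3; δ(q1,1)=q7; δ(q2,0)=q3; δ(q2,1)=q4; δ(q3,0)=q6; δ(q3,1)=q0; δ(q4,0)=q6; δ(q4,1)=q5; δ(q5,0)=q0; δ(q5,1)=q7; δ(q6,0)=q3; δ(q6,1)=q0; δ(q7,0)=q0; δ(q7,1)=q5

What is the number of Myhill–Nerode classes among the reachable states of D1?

4

States {q2,q4} cannot be reached from the start state, so discard them.
Initial partition by acceptance: {q0,q1} | {q3,q5,q6,q7}.
On input 1, block {q0,q1} splits into {q0} and {q1}.
Split {q3,q5,q6,q7} by δ(·,0) → {q3,q6} and {q5,q7}.
The partition is now stable with 4 blocks: {q0} | {q3,q6} | {q1} | {q5,q7}.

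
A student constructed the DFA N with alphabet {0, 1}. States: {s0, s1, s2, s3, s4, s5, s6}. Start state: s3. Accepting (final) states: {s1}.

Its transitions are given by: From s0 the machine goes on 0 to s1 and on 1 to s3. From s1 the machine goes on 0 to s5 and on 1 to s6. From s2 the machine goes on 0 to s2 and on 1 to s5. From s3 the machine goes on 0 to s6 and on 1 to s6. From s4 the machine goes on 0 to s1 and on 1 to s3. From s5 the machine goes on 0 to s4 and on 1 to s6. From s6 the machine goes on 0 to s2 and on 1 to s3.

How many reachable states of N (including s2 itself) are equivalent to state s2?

Reachable states from the start: {s1,s2,s3,s4,s5,s6}. Unreachable: {s0} — drop them.
Start with accepting vs non-accepting: {s1} | {s2,s3,s4,s5,s6}.
On input 0, block {s2,s3,s4,s5,s6} splits into {s2,s3,s5,s6} and {s4}.
Split {s2,s3,s5,s6} by δ(·,0) → {s2,s3,s6} and {s5}.
Split {s2,s3,s6} by δ(·,1) → {s3,s6} and {s2}.
Split {s3,s6} by δ(·,0) → {s3} and {s6}.
Stable partition: {s1} | {s3} | {s4} | {s5} | {s2} | {s6} — 6 equivalence classes.
State s2 belongs to the block {s2}, which has 1 states.

1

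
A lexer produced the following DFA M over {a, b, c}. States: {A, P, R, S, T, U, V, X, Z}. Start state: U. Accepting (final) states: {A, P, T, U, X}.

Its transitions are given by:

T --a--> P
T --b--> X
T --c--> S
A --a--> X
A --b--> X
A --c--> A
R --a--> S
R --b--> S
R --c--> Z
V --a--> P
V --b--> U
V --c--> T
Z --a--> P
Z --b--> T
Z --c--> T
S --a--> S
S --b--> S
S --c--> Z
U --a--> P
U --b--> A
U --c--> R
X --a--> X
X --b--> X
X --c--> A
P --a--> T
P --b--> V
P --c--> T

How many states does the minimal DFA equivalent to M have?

5

All states are reachable from the start state.
Start with accepting vs non-accepting: {A,P,T,U,X} | {R,S,V,Z}.
Split {A,P,T,U,X} by δ(·,b) → {A,T,U,X} and {P}.
On input a, block {A,T,U,X} splits into {A,X} and {T,U}.
On input a, block {R,S,V,Z} splits into {V,Z} and {R,S}.
The partition is now stable with 5 blocks: {A,X} | {V,Z} | {P} | {T,U} | {R,S}.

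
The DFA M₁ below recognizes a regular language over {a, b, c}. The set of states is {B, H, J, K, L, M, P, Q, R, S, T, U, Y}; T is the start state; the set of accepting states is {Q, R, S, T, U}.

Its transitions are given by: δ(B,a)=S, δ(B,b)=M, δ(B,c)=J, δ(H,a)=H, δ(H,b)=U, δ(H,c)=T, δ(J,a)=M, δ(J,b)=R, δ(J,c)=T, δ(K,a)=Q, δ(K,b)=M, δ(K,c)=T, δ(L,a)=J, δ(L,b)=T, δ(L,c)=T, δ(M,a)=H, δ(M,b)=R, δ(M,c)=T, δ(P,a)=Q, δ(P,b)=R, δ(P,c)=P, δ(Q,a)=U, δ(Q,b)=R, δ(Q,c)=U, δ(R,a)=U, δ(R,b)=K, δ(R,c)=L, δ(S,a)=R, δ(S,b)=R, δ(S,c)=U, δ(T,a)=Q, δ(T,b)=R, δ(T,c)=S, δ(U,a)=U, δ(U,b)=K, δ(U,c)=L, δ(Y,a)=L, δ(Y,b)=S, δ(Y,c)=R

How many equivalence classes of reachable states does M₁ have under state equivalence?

6

Reachable states from the start: {H,J,K,L,M,Q,R,S,T,U}. Unreachable: {B,P,Y} — drop them.
Initial partition by acceptance: {Q,R,S,T,U} | {H,J,K,L,M}.
Refine {Q,R,S,T,U} on symbol b: members go to different blocks, giving {Q,S,T} and {R,U}.
On input a, block {Q,S,T} splits into {Q,S} and {T}.
Split {H,J,K,L,M} by δ(·,a) → {H,J,L,M} and {K}.
On input b, block {H,J,L,M} splits into {H,J,M} and {L}.
No further refinement is possible. Final partition (6 blocks): {Q,S} | {H,J,M} | {R,U} | {T} | {K} | {L}.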